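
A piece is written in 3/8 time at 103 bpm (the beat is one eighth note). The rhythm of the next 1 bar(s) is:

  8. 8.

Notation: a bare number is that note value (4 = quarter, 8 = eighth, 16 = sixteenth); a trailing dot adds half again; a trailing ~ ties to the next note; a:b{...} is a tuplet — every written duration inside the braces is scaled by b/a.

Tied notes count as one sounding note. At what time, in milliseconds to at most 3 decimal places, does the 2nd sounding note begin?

1. 0.0ms @ 0 + 873.786ms (3/2)
2. 873.786ms @ 3/2 + 873.786ms (3/2)

note 2 onset = 3/2b = 873.786ms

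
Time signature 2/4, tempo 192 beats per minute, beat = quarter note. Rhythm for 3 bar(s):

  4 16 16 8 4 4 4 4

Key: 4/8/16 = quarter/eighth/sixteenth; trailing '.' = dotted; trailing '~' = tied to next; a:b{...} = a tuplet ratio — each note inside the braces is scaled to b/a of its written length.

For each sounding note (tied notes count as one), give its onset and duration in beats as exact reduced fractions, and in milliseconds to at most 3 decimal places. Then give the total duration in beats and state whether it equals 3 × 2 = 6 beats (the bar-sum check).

1) 0.0ms=0b +312.5ms=1b
2) 312.5ms=1b +78.125ms=1/4b
3) 390.625ms=5/4b +78.125ms=1/4b
4) 468.75ms=3/2b +156.25ms=1/2b
5) 625.0ms=2b +312.5ms=1b
6) 937.5ms=3b +312.5ms=1b
7) 1250.0ms=4b +312.5ms=1b
8) 1562.5ms=5b +312.5ms=1b
Σ=6b of 6 (192bpm 2/4) — PASS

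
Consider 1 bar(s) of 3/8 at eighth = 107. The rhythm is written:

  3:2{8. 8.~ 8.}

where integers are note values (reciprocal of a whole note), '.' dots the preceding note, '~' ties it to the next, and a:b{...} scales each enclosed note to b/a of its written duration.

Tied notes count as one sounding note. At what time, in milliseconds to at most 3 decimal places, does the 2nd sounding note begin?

note 2 onset = 1b = 560.748ms

1. 0.0ms @ 0 + 560.748ms (1)
2. 560.748ms @ 1 + 1121.495ms (2)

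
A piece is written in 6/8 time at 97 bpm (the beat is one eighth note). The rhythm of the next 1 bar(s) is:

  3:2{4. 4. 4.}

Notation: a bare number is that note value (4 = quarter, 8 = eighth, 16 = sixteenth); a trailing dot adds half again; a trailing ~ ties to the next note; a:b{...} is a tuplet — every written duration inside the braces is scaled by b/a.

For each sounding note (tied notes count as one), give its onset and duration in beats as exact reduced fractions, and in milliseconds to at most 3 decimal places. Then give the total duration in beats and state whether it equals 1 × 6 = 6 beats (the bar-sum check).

1) 0.0ms=0b +1237.113ms=2b
2) 1237.113ms=2b +1237.113ms=2b
3) 2474.227ms=4b +1237.113ms=2b
Σ=6b of 6 (97bpm 6/8) — PASS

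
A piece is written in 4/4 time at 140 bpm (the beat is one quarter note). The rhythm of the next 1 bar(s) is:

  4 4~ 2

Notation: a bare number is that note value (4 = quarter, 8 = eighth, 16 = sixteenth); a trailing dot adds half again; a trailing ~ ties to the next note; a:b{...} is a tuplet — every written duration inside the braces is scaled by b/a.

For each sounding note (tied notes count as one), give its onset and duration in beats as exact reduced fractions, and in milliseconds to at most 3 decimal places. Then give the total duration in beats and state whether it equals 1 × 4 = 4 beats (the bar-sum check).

1) 0.0ms=0b +428.571ms=1b
2) 428.571ms=1b +1285.714ms=3b
Σ=4b of 4 (140bpm 4/4) — PASS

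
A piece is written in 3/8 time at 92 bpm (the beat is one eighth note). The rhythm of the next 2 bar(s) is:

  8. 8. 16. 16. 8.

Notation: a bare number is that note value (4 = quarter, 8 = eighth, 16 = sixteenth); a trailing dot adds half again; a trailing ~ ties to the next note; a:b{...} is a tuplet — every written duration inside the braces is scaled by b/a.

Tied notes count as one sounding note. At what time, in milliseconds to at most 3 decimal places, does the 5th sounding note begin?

1. 0.0ms @ 0 + 978.261ms (3/2)
2. 978.261ms @ 3/2 + 978.261ms (3/2)
3. 1956.522ms @ 3 + 489.13ms (3/4)
4. 2445.652ms @ 15/4 + 489.13ms (3/4)
5. 2934.783ms @ 9/2 + 978.261ms (3/2)

note 5 onset = 9/2b = 2934.783ms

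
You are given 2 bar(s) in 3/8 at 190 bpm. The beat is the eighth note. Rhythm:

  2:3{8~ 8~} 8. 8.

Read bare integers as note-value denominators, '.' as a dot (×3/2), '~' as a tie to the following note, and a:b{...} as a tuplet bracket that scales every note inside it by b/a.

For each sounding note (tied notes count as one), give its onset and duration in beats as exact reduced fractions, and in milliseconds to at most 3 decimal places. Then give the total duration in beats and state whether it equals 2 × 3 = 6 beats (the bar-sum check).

1) 0.0ms=0b +1421.053ms=9/2b
2) 1421.053ms=9/2b +473.684ms=3/2b
Σ=6b of 6 (190bpm 3/8) — PASS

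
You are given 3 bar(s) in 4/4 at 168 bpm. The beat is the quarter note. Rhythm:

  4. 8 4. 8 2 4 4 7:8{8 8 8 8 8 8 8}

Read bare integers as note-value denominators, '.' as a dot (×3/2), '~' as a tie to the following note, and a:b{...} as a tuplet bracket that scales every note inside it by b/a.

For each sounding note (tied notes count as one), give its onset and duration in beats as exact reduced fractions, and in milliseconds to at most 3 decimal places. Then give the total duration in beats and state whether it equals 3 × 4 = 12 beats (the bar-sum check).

1) 0.0ms=0b +535.714ms=3/2b
2) 535.714ms=3/2b +178.571ms=1/2b
3) 714.286ms=2b +535.714ms=3/2b
4) 1250.0ms=7/2b +178.571ms=1/2b
5) 1428.571ms=4b +714.286ms=2b
6) 2142.857ms=6b +357.143ms=1b
7) 2500.0ms=7b +357.143ms=1b
8) 2857.143ms=8b +204.082ms=4/7b
9) 3061.224ms=60/7b +204.082ms=4/7b
10) 3265.306ms=64/7b +204.082ms=4/7b
11) 3469.388ms=68/7b +204.082ms=4/7b
12) 3673.469ms=72/7b +204.082ms=4/7b
13) 3877.551ms=76/7b +204.082ms=4/7b
14) 4081.633ms=80/7b +204.082ms=4/7b
Σ=12b of 12 (168bpm 4/4) — PASS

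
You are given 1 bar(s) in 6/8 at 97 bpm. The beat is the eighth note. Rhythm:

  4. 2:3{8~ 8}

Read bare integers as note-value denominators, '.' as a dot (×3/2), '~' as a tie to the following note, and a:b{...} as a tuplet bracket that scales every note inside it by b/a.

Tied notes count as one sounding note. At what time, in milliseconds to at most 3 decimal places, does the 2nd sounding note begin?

note 2 onset = 3b = 1855.67ms

1. 0.0ms @ 0 + 1855.67ms (3)
2. 1855.67ms @ 3 + 1855.67ms (3)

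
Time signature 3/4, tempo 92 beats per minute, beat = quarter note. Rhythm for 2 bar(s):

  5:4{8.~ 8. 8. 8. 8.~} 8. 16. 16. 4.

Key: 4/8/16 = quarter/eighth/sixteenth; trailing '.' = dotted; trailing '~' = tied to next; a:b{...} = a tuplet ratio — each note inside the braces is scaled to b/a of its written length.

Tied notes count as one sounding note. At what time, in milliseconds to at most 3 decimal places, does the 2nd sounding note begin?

1. 0.0ms @ 0 + 782.609ms (6/5)
2. 782.609ms @ 6/5 + 391.304ms (3/5)
3. 1173.913ms @ 9/5 + 391.304ms (3/5)
4. 1565.217ms @ 12/5 + 880.435ms (27/20)
5. 2445.652ms @ 15/4 + 244.565ms (3/8)
6. 2690.217ms @ 33/8 + 244.565ms (3/8)
7. 2934.783ms @ 9/2 + 978.261ms (3/2)

note 2 onset = 6/5b = 782.609ms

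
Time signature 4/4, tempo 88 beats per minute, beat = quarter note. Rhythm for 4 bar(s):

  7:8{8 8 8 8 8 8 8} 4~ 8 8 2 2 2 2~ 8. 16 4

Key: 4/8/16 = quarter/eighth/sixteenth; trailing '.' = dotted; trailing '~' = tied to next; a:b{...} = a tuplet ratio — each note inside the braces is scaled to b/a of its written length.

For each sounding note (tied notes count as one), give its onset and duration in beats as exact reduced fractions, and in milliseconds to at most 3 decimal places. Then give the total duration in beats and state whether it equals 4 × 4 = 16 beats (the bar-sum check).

1) 0.0ms=0b +389.61ms=4/7b
2) 389.61ms=4/7b +389.61ms=4/7b
3) 779.221ms=8/7b +389.61ms=4/7b
4) 1168.831ms=12/7b +389.61ms=4/7b
5) 1558.442ms=16/7b +389.61ms=4/7b
6) 1948.052ms=20/7b +389.61ms=4/7b
7) 2337.662ms=24/7b +389.61ms=4/7b
8) 2727.273ms=4b +1022.727ms=3/2b
9) 3750.0ms=11/2b +340.909ms=1/2b
10) 4090.909ms=6b +1363.636ms=2b
11) 5454.545ms=8b +1363.636ms=2b
12) 6818.182ms=10b +1363.636ms=2b
13) 8181.818ms=12b +1875.0ms=11/4b
14) 10056.818ms=59/4b +170.455ms=1/4b
15) 10227.273ms=15b +681.818ms=1b
Σ=16b of 16 (88bpm 4/4) — PASS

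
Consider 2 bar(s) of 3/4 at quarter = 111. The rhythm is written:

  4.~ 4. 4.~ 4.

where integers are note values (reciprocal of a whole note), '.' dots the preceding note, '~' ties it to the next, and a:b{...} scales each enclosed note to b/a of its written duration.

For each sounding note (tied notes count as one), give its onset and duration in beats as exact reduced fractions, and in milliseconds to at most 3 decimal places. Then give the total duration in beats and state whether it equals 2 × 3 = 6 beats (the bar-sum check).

1) 0.0ms=0b +1621.622ms=3b
2) 1621.622ms=3b +1621.622ms=3b
Σ=6b of 6 (111bpm 3/4) — PASS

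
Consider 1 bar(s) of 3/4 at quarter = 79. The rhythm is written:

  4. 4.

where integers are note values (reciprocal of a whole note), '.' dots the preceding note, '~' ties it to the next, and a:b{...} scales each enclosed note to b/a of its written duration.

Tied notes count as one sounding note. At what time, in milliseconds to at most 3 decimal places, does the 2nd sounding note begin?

1. 0.0ms @ 0 + 1139.241ms (3/2)
2. 1139.241ms @ 3/2 + 1139.241ms (3/2)

note 2 onset = 3/2b = 1139.241ms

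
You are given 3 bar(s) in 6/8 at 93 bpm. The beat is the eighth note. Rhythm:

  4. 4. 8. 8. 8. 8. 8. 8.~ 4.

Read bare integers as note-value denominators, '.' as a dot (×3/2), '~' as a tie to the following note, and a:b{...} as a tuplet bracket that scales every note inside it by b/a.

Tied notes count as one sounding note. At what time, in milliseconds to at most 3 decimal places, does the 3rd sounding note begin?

1. 0.0ms @ 0 + 1935.484ms (3)
2. 1935.484ms @ 3 + 1935.484ms (3)
3. 3870.968ms @ 6 + 967.742ms (3/2)
4. 4838.71ms @ 15/2 + 967.742ms (3/2)
5. 5806.452ms @ 9 + 967.742ms (3/2)
6. 6774.194ms @ 21/2 + 967.742ms (3/2)
7. 7741.935ms @ 12 + 967.742ms (3/2)
8. 8709.677ms @ 27/2 + 2903.226ms (9/2)

note 3 onset = 6b = 3870.968ms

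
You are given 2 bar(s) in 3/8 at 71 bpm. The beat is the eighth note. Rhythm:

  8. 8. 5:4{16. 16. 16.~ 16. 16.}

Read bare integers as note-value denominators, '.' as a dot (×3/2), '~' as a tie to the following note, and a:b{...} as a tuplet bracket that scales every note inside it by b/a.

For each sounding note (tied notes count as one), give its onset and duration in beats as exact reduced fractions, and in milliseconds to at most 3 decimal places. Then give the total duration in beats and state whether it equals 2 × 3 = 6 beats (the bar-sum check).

1) 0.0ms=0b +1267.606ms=3/2b
2) 1267.606ms=3/2b +1267.606ms=3/2b
3) 2535.211ms=3b +507.042ms=3/5b
4) 3042.254ms=18/5b +507.042ms=3/5b
5) 3549.296ms=21/5b +1014.085ms=6/5b
6) 4563.38ms=27/5b +507.042ms=3/5b
Σ=6b of 6 (71bpm 3/8) — PASS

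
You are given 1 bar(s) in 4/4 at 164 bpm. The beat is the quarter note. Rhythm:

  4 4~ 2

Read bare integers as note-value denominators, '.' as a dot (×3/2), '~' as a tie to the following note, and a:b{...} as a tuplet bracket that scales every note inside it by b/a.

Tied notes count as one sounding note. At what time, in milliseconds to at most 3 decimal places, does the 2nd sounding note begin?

1. 0.0ms @ 0 + 365.854ms (1)
2. 365.854ms @ 1 + 1097.561ms (3)

note 2 onset = 1b = 365.854ms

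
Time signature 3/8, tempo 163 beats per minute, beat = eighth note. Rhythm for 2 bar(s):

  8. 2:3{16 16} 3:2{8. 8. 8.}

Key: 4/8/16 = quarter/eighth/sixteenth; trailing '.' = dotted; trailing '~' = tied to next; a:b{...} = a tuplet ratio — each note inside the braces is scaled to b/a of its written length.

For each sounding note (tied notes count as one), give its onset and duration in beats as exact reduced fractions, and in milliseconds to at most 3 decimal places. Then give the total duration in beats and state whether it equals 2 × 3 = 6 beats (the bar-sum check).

1) 0.0ms=0b +552.147ms=3/2b
2) 552.147ms=3/2b +276.074ms=3/4b
3) 828.221ms=9/4b +276.074ms=3/4b
4) 1104.294ms=3b +368.098ms=1b
5) 1472.393ms=4b +368.098ms=1b
6) 1840.491ms=5b +368.098ms=1b
Σ=6b of 6 (163bpm 3/8) — PASS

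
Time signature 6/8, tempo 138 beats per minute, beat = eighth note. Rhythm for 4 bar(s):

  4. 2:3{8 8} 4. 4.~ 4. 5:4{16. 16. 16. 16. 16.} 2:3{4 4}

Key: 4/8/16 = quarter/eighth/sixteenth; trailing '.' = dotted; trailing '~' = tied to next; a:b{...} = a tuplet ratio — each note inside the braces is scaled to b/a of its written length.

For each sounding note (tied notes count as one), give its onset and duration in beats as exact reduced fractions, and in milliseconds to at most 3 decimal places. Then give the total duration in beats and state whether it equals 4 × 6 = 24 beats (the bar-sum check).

1) 0.0ms=0b +1304.348ms=3b
2) 1304.348ms=3b +652.174ms=3/2b
3) 1956.522ms=9/2b +652.174ms=3/2b
4) 2608.696ms=6b +1304.348ms=3b
5) 3913.043ms=9b +2608.696ms=6b
6) 6521.739ms=15b +260.87ms=3/5b
7) 6782.609ms=78/5b +260.87ms=3/5b
8) 7043.478ms=81/5b +260.87ms=3/5b
9) 7304.348ms=84/5b +260.87ms=3/5b
10) 7565.217ms=87/5b +260.87ms=3/5b
11) 7826.087ms=18b +1304.348ms=3b
12) 9130.435ms=21b +1304.348ms=3b
Σ=24b of 24 (138bpm 6/8) — PASS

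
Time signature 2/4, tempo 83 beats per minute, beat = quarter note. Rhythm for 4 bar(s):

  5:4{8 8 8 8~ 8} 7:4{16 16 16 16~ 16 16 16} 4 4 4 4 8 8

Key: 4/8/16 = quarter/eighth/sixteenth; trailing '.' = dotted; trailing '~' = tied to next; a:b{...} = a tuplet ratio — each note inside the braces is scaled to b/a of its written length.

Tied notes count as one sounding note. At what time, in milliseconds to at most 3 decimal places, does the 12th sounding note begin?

note 12 onset = 4b = 2891.566ms

1. 0.0ms @ 0 + 289.157ms (2/5)
2. 289.157ms @ 2/5 + 289.157ms (2/5)
3. 578.313ms @ 4/5 + 289.157ms (2/5)
4. 867.47ms @ 6/5 + 578.313ms (4/5)
5. 1445.783ms @ 2 + 103.27ms (1/7)
6. 1549.053ms @ 15/7 + 103.27ms (1/7)
7. 1652.324ms @ 16/7 + 103.27ms (1/7)
8. 1755.594ms @ 17/7 + 206.54ms (2/7)
9. 1962.134ms @ 19/7 + 103.27ms (1/7)
10. 2065.404ms @ 20/7 + 103.27ms (1/7)
11. 2168.675ms @ 3 + 722.892ms (1)
12. 2891.566ms @ 4 + 722.892ms (1)
13. 3614.458ms @ 5 + 722.892ms (1)
14. 4337.349ms @ 6 + 722.892ms (1)
15. 5060.241ms @ 7 + 361.446ms (1/2)
16. 5421.687ms @ 15/2 + 361.446ms (1/2)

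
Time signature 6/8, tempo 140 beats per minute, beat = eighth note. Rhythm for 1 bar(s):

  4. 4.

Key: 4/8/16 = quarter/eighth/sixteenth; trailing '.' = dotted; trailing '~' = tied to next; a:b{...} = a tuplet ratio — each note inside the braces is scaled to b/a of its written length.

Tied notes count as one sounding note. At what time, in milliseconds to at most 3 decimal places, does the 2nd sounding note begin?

1. 0.0ms @ 0 + 1285.714ms (3)
2. 1285.714ms @ 3 + 1285.714ms (3)

note 2 onset = 3b = 1285.714ms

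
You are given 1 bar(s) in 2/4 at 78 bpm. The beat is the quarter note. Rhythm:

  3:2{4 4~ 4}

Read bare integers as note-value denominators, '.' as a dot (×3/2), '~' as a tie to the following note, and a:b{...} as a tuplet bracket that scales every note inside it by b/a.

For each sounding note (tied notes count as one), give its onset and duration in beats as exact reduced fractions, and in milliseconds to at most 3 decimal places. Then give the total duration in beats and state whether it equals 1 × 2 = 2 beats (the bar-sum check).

1) 0.0ms=0b +512.821ms=2/3b
2) 512.821ms=2/3b +1025.641ms=4/3b
Σ=2b of 2 (78bpm 2/4) — PASS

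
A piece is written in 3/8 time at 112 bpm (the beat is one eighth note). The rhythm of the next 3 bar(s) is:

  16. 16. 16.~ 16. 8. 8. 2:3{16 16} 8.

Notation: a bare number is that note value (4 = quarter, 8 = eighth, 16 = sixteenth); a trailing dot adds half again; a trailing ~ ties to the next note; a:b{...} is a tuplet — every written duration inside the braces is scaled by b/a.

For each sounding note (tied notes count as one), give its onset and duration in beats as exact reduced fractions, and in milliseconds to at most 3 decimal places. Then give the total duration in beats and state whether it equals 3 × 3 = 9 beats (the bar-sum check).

1) 0.0ms=0b +401.786ms=3/4b
2) 401.786ms=3/4b +401.786ms=3/4b
3) 803.571ms=3/2b +803.571ms=3/2b
4) 1607.143ms=3b +803.571ms=3/2b
5) 2410.714ms=9/2b +803.571ms=3/2b
6) 3214.286ms=6b +401.786ms=3/4b
7) 3616.071ms=27/4b +401.786ms=3/4b
8) 4017.857ms=15/2b +803.571ms=3/2b
Σ=9b of 9 (112bpm 3/8) — PASS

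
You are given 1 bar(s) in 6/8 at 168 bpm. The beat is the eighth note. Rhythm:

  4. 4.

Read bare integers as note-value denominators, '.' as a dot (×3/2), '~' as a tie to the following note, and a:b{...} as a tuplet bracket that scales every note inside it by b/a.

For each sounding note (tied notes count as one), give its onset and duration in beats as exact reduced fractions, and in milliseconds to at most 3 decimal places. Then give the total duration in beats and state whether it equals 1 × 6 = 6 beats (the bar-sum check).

1) 0.0ms=0b +1071.429ms=3b
2) 1071.429ms=3b +1071.429ms=3b
Σ=6b of 6 (168bpm 6/8) — PASS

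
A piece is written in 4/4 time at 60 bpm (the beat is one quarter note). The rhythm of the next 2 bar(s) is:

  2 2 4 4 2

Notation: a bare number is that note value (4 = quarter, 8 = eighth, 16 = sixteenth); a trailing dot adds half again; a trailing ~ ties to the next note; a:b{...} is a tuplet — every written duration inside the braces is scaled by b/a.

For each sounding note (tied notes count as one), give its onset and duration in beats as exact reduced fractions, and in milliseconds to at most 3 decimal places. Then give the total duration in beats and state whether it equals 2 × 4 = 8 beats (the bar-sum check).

1) 0.0ms=0b +2000.0ms=2b
2) 2000.0ms=2b +2000.0ms=2b
3) 4000.0ms=4b +1000.0ms=1b
4) 5000.0ms=5b +1000.0ms=1b
5) 6000.0ms=6b +2000.0ms=2b
Σ=8b of 8 (60bpm 4/4) — PASS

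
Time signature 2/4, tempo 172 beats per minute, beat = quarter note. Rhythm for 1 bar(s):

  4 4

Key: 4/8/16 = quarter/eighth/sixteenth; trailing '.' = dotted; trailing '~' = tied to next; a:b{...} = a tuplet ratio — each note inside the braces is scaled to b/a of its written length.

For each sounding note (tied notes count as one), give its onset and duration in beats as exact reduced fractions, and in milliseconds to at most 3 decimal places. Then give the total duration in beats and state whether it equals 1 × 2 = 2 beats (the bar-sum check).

1) 0.0ms=0b +348.837ms=1b
2) 348.837ms=1b +348.837ms=1b
Σ=2b of 2 (172bpm 2/4) — PASS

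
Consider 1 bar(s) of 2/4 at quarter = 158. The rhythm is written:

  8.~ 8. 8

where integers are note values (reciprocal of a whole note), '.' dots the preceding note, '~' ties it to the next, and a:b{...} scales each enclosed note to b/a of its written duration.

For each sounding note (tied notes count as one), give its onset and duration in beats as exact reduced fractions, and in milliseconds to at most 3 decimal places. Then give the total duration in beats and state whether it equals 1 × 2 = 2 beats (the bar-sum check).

1) 0.0ms=0b +569.62ms=3/2b
2) 569.62ms=3/2b +189.873ms=1/2b
Σ=2b of 2 (158bpm 2/4) — PASS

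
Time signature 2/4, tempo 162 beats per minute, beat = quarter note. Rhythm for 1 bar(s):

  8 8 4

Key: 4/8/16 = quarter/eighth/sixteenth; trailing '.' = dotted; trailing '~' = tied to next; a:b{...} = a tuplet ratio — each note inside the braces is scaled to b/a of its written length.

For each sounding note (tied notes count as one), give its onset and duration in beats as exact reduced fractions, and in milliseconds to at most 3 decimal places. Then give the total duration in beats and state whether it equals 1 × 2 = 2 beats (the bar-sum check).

1) 0.0ms=0b +185.185ms=1/2b
2) 185.185ms=1/2b +185.185ms=1/2b
3) 370.37ms=1b +370.37ms=1b
Σ=2b of 2 (162bpm 2/4) — PASS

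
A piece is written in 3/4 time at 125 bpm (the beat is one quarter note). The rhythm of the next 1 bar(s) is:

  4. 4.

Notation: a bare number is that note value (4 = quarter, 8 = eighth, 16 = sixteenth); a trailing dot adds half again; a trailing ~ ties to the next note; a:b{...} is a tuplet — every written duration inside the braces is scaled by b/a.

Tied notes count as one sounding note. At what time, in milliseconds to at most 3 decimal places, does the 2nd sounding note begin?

1. 0.0ms @ 0 + 720.0ms (3/2)
2. 720.0ms @ 3/2 + 720.0ms (3/2)

note 2 onset = 3/2b = 720.0ms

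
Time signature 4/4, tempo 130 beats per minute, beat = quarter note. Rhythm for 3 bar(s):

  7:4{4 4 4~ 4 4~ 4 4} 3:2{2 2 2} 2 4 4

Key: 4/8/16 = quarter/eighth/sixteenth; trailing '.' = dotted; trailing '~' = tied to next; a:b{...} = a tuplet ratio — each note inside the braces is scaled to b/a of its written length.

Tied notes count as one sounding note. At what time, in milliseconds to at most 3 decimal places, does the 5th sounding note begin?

note 5 onset = 24/7b = 1582.418ms

1. 0.0ms @ 0 + 263.736ms (4/7)
2. 263.736ms @ 4/7 + 263.736ms (4/7)
3. 527.473ms @ 8/7 + 527.473ms (8/7)
4. 1054.945ms @ 16/7 + 527.473ms (8/7)
5. 1582.418ms @ 24/7 + 263.736ms (4/7)
6. 1846.154ms @ 4 + 615.385ms (4/3)
7. 2461.538ms @ 16/3 + 615.385ms (4/3)
8. 3076.923ms @ 20/3 + 615.385ms (4/3)
9. 3692.308ms @ 8 + 923.077ms (2)
10. 4615.385ms @ 10 + 461.538ms (1)
11. 5076.923ms @ 11 + 461.538ms (1)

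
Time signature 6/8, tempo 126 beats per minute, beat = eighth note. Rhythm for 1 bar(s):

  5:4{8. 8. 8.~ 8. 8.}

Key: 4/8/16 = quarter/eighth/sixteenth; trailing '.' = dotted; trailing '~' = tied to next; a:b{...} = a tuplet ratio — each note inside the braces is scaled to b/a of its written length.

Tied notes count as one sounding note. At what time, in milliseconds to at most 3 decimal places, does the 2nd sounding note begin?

1. 0.0ms @ 0 + 571.429ms (6/5)
2. 571.429ms @ 6/5 + 571.429ms (6/5)
3. 1142.857ms @ 12/5 + 1142.857ms (12/5)
4. 2285.714ms @ 24/5 + 571.429ms (6/5)

note 2 onset = 6/5b = 571.429ms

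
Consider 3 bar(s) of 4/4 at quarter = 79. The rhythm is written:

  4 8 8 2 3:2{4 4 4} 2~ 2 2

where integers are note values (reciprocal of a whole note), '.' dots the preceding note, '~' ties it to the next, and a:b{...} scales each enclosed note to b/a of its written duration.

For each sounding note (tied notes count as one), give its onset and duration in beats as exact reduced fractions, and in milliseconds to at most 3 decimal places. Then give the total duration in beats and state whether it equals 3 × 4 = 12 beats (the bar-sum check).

1) 0.0ms=0b +759.494ms=1b
2) 759.494ms=1b +379.747ms=1/2b
3) 1139.241ms=3/2b +379.747ms=1/2b
4) 1518.987ms=2b +1518.987ms=2b
5) 3037.975ms=4b +506.329ms=2/3b
6) 3544.304ms=14/3b +506.329ms=2/3b
7) 4050.633ms=16/3b +506.329ms=2/3b
8) 4556.962ms=6b +3037.975ms=4b
9) 7594.937ms=10b +1518.987ms=2b
Σ=12b of 12 (79bpm 4/4) — PASS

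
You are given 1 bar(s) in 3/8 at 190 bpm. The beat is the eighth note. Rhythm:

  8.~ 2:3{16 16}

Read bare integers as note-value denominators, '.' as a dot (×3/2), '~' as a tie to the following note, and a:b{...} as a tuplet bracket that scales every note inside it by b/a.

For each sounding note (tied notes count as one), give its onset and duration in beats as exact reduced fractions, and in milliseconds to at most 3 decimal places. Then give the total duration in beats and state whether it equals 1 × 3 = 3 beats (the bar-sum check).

1) 0.0ms=0b +710.526ms=9/4b
2) 710.526ms=9/4b +236.842ms=3/4b
Σ=3b of 3 (190bpm 3/8) — PASS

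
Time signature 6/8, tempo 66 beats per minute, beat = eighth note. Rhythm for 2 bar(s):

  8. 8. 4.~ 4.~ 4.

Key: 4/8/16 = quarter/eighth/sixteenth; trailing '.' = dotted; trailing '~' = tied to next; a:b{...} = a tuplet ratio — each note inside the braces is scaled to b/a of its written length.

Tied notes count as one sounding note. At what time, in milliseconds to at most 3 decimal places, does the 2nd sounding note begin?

note 2 onset = 3/2b = 1363.636ms

1. 0.0ms @ 0 + 1363.636ms (3/2)
2. 1363.636ms @ 3/2 + 1363.636ms (3/2)
3. 2727.273ms @ 3 + 8181.818ms (9)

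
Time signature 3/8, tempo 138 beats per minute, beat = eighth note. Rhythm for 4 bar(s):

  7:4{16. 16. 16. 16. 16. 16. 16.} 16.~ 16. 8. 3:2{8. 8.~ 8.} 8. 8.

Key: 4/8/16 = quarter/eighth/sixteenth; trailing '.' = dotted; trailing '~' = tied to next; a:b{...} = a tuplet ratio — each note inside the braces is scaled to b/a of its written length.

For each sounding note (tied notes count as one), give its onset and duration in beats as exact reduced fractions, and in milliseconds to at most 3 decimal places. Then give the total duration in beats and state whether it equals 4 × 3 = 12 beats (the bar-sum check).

1) 0.0ms=0b +186.335ms=3/7b
2) 186.335ms=3/7b +186.335ms=3/7b
3) 372.671ms=6/7b +186.335ms=3/7b
4) 559.006ms=9/7b +186.335ms=3/7b
5) 745.342ms=12/7b +186.335ms=3/7b
6) 931.677ms=15/7b +186.335ms=3/7b
7) 1118.012ms=18/7b +186.335ms=3/7b
8) 1304.348ms=3b +652.174ms=3/2b
9) 1956.522ms=9/2b +652.174ms=3/2b
10) 2608.696ms=6b +434.783ms=1b
11) 3043.478ms=7b +869.565ms=2b
12) 3913.043ms=9b +652.174ms=3/2b
13) 4565.217ms=21/2b +652.174ms=3/2b
Σ=12b of 12 (138bpm 3/8) — PASS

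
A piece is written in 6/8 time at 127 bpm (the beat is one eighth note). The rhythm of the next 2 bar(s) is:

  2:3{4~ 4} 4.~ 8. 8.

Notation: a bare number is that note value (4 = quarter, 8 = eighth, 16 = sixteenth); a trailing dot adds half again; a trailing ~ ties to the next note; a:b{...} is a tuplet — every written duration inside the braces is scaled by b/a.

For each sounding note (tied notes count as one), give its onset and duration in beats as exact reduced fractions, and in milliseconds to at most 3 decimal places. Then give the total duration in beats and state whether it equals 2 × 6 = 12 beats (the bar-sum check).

1) 0.0ms=0b +2834.646ms=6b
2) 2834.646ms=6b +2125.984ms=9/2b
3) 4960.63ms=21/2b +708.661ms=3/2b
Σ=12b of 12 (127bpm 6/8) — PASS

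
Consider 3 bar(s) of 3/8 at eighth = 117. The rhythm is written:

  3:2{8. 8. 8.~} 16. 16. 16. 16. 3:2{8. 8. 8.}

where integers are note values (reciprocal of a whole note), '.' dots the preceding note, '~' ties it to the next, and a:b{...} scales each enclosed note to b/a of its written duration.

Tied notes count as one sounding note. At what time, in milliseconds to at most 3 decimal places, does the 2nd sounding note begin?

note 2 onset = 1b = 512.821ms

1. 0.0ms @ 0 + 512.821ms (1)
2. 512.821ms @ 1 + 512.821ms (1)
3. 1025.641ms @ 2 + 897.436ms (7/4)
4. 1923.077ms @ 15/4 + 384.615ms (3/4)
5. 2307.692ms @ 9/2 + 384.615ms (3/4)
6. 2692.308ms @ 21/4 + 384.615ms (3/4)
7. 3076.923ms @ 6 + 512.821ms (1)
8. 3589.744ms @ 7 + 512.821ms (1)
9. 4102.564ms @ 8 + 512.821ms (1)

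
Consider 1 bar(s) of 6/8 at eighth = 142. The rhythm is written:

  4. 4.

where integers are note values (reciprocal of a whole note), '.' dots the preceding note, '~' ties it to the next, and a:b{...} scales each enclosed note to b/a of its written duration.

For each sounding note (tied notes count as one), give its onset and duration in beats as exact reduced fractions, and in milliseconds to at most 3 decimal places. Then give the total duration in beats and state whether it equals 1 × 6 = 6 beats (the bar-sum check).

1) 0.0ms=0b +1267.606ms=3b
2) 1267.606ms=3b +1267.606ms=3b
Σ=6b of 6 (142bpm 6/8) — PASS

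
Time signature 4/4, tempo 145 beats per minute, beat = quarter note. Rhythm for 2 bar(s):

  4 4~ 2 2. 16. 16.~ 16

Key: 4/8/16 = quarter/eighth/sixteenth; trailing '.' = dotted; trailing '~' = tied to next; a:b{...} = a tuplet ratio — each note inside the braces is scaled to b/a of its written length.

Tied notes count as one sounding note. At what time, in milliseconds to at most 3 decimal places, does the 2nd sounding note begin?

note 2 onset = 1b = 413.793ms

1. 0.0ms @ 0 + 413.793ms (1)
2. 413.793ms @ 1 + 1241.379ms (3)
3. 1655.172ms @ 4 + 1241.379ms (3)
4. 2896.552ms @ 7 + 155.172ms (3/8)
5. 3051.724ms @ 59/8 + 258.621ms (5/8)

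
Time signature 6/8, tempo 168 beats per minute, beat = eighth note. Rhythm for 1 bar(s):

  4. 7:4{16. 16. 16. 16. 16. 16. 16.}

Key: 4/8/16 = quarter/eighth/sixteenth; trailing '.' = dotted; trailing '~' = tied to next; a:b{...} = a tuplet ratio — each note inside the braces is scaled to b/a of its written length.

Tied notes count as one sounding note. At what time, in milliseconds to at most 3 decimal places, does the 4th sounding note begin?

note 4 onset = 27/7b = 1377.551ms

1. 0.0ms @ 0 + 1071.429ms (3)
2. 1071.429ms @ 3 + 153.061ms (3/7)
3. 1224.49ms @ 24/7 + 153.061ms (3/7)
4. 1377.551ms @ 27/7 + 153.061ms (3/7)
5. 1530.612ms @ 30/7 + 153.061ms (3/7)
6. 1683.673ms @ 33/7 + 153.061ms (3/7)
7. 1836.735ms @ 36/7 + 153.061ms (3/7)
8. 1989.796ms @ 39/7 + 153.061ms (3/7)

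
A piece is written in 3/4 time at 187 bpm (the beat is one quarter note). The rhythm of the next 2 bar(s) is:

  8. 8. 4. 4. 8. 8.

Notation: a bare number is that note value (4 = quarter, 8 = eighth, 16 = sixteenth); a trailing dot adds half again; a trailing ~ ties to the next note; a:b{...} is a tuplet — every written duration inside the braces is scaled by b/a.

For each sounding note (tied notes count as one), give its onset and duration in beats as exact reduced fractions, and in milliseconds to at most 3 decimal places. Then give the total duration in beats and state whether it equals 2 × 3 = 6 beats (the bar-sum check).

1) 0.0ms=0b +240.642ms=3/4b
2) 240.642ms=3/4b +240.642ms=3/4b
3) 481.283ms=3/2b +481.283ms=3/2b
4) 962.567ms=3b +481.283ms=3/2b
5) 1443.85ms=9/2b +240.642ms=3/4b
6) 1684.492ms=21/4b +240.642ms=3/4b
Σ=6b of 6 (187bpm 3/4) — PASS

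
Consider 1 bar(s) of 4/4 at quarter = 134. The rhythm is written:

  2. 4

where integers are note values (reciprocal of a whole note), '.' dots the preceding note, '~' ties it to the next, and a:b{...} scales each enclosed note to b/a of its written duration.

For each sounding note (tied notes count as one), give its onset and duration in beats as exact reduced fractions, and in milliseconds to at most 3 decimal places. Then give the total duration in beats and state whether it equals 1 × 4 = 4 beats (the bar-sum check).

1) 0.0ms=0b +1343.284ms=3b
2) 1343.284ms=3b +447.761ms=1b
Σ=4b of 4 (134bpm 4/4) — PASS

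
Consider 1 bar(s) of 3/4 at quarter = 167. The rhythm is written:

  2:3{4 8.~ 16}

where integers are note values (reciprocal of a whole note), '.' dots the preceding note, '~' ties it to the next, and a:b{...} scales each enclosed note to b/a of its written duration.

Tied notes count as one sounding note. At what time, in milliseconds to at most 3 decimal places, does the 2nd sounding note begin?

note 2 onset = 3/2b = 538.922ms

1. 0.0ms @ 0 + 538.922ms (3/2)
2. 538.922ms @ 3/2 + 538.922ms (3/2)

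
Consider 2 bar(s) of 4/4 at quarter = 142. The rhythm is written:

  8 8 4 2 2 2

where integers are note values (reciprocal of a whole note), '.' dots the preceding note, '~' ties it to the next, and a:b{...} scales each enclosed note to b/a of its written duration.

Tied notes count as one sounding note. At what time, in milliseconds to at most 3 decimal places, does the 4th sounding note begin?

note 4 onset = 2b = 845.07ms

1. 0.0ms @ 0 + 211.268ms (1/2)
2. 211.268ms @ 1/2 + 211.268ms (1/2)
3. 422.535ms @ 1 + 422.535ms (1)
4. 845.07ms @ 2 + 845.07ms (2)
5. 1690.141ms @ 4 + 845.07ms (2)
6. 2535.211ms @ 6 + 845.07ms (2)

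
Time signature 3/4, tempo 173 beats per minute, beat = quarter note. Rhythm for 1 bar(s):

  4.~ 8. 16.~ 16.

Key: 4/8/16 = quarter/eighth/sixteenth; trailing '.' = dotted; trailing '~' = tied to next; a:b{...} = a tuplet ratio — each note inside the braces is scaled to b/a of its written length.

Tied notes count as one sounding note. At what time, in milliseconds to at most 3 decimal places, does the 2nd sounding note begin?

1. 0.0ms @ 0 + 780.347ms (9/4)
2. 780.347ms @ 9/4 + 260.116ms (3/4)

note 2 onset = 9/4b = 780.347ms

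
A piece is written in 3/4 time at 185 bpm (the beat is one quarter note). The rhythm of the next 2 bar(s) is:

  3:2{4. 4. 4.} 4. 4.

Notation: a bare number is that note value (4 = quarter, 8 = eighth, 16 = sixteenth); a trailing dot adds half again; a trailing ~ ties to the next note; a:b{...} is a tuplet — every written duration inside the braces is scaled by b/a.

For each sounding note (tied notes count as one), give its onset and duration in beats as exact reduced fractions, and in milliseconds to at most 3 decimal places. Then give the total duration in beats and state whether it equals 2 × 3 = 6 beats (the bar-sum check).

1) 0.0ms=0b +324.324ms=1b
2) 324.324ms=1b +324.324ms=1b
3) 648.649ms=2b +324.324ms=1b
4) 972.973ms=3b +486.486ms=3/2b
5) 1459.459ms=9/2b +486.486ms=3/2b
Σ=6b of 6 (185bpm 3/4) — PASS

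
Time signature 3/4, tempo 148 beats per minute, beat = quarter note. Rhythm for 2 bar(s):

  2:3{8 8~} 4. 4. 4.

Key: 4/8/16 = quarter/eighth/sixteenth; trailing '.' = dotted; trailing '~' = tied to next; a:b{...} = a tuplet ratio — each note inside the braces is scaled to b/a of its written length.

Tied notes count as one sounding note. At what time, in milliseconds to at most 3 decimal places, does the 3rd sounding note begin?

1. 0.0ms @ 0 + 304.054ms (3/4)
2. 304.054ms @ 3/4 + 912.162ms (9/4)
3. 1216.216ms @ 3 + 608.108ms (3/2)
4. 1824.324ms @ 9/2 + 608.108ms (3/2)

note 3 onset = 3b = 1216.216ms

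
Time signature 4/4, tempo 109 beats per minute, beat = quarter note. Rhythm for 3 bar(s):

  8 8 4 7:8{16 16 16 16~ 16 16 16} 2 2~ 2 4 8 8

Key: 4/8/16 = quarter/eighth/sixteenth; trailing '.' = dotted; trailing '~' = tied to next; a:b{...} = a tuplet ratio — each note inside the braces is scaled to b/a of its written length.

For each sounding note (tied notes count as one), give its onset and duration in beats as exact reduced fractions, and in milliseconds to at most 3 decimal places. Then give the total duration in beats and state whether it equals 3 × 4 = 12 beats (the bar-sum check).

1) 0.0ms=0b +275.229ms=1/2b
2) 275.229ms=1/2b +275.229ms=1/2b
3) 550.459ms=1b +550.459ms=1b
4) 1100.917ms=2b +157.274ms=2/7b
5) 1258.191ms=16/7b +157.274ms=2/7b
6) 1415.465ms=18/7b +157.274ms=2/7b
7) 1572.739ms=20/7b +314.548ms=4/7b
8) 1887.287ms=24/7b +157.274ms=2/7b
9) 2044.561ms=26/7b +157.274ms=2/7b
10) 2201.835ms=4b +1100.917ms=2b
11) 3302.752ms=6b +2201.835ms=4b
12) 5504.587ms=10b +550.459ms=1b
13) 6055.046ms=11b +275.229ms=1/2b
14) 6330.275ms=23/2b +275.229ms=1/2b
Σ=12b of 12 (109bpm 4/4) — PASS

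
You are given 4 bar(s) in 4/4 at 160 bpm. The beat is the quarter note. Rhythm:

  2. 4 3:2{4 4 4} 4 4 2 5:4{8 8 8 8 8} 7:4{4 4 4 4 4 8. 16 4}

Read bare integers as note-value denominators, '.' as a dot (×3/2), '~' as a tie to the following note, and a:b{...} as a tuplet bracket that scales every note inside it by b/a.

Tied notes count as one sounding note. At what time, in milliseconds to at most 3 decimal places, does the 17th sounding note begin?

note 17 onset = 96/7b = 5142.857ms

1. 0.0ms @ 0 + 1125.0ms (3)
2. 1125.0ms @ 3 + 375.0ms (1)
3. 1500.0ms @ 4 + 250.0ms (2/3)
4. 1750.0ms @ 14/3 + 250.0ms (2/3)
5. 2000.0ms @ 16/3 + 250.0ms (2/3)
6. 2250.0ms @ 6 + 375.0ms (1)
7. 2625.0ms @ 7 + 375.0ms (1)
8. 3000.0ms @ 8 + 750.0ms (2)
9. 3750.0ms @ 10 + 150.0ms (2/5)
10. 3900.0ms @ 52/5 + 150.0ms (2/5)
11. 4050.0ms @ 54/5 + 150.0ms (2/5)
12. 4200.0ms @ 56/5 + 150.0ms (2/5)
13. 4350.0ms @ 58/5 + 150.0ms (2/5)
14. 4500.0ms @ 12 + 214.286ms (4/7)
15. 4714.286ms @ 88/7 + 214.286ms (4/7)
16. 4928.571ms @ 92/7 + 214.286ms (4/7)
17. 5142.857ms @ 96/7 + 214.286ms (4/7)
18. 5357.143ms @ 100/7 + 214.286ms (4/7)
19. 5571.429ms @ 104/7 + 160.714ms (3/7)
20. 5732.143ms @ 107/7 + 53.571ms (1/7)
21. 5785.714ms @ 108/7 + 214.286ms (4/7)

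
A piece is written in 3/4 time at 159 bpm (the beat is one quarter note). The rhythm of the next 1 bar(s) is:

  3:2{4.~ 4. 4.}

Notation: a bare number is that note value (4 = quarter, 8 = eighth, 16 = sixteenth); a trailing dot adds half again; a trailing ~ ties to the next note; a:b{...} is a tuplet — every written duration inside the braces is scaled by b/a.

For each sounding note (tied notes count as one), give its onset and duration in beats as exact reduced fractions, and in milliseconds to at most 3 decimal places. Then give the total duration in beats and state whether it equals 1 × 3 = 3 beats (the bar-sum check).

1) 0.0ms=0b +754.717ms=2b
2) 754.717ms=2b +377.358ms=1b
Σ=3b of 3 (159bpm 3/4) — PASS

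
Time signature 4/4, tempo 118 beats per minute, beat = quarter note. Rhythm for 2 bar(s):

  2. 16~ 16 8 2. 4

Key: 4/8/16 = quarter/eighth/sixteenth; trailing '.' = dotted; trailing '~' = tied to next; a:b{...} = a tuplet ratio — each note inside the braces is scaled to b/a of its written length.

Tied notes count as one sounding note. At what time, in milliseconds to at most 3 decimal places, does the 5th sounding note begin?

1. 0.0ms @ 0 + 1525.424ms (3)
2. 1525.424ms @ 3 + 254.237ms (1/2)
3. 1779.661ms @ 7/2 + 254.237ms (1/2)
4. 2033.898ms @ 4 + 1525.424ms (3)
5. 3559.322ms @ 7 + 508.475ms (1)

note 5 onset = 7b = 3559.322ms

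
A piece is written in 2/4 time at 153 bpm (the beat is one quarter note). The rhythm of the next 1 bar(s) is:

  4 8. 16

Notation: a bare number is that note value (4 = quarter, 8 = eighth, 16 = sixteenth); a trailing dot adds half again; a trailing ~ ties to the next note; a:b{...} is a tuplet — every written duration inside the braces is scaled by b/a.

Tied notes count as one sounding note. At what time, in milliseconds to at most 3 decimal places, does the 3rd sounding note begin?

1. 0.0ms @ 0 + 392.157ms (1)
2. 392.157ms @ 1 + 294.118ms (3/4)
3. 686.275ms @ 7/4 + 98.039ms (1/4)

note 3 onset = 7/4b = 686.275ms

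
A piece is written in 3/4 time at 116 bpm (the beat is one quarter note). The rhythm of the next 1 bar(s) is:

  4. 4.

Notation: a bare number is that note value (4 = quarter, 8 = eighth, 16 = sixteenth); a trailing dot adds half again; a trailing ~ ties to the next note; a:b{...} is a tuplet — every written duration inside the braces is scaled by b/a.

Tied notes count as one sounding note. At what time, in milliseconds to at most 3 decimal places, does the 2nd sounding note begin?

note 2 onset = 3/2b = 775.862ms

1. 0.0ms @ 0 + 775.862ms (3/2)
2. 775.862ms @ 3/2 + 775.862ms (3/2)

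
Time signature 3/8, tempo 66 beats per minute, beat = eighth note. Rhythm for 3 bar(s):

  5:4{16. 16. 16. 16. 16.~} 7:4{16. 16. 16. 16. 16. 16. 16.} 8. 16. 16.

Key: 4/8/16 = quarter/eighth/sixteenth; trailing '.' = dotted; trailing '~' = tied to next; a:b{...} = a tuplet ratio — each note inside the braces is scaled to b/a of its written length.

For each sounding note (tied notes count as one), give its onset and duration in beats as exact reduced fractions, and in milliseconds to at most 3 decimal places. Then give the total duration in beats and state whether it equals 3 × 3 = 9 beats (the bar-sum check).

1) 0.0ms=0b +545.455ms=3/5b
2) 545.455ms=3/5b +545.455ms=3/5b
3) 1090.909ms=6/5b +545.455ms=3/5b
4) 1636.364ms=9/5b +545.455ms=3/5b
5) 2181.818ms=12/5b +935.065ms=36/35b
6) 3116.883ms=24/7b +389.61ms=3/7b
7) 3506.494ms=27/7b +389.61ms=3/7b
8) 3896.104ms=30/7b +389.61ms=3/7b
9) 4285.714ms=33/7b +389.61ms=3/7b
10) 4675.325ms=36/7b +389.61ms=3/7b
11) 5064.935ms=39/7b +389.61ms=3/7b
12) 5454.545ms=6b +1363.636ms=3/2b
13) 6818.182ms=15/2b +681.818ms=3/4b
14) 7500.0ms=33/4b +681.818ms=3/4b
Σ=9b of 9 (66bpm 3/8) — PASS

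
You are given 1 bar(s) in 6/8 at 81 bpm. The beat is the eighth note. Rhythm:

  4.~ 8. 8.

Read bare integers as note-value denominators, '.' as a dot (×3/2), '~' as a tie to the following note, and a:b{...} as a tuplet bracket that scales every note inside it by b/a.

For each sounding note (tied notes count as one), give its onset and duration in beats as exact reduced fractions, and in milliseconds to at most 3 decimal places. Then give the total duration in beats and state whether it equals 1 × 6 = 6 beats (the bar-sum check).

1) 0.0ms=0b +3333.333ms=9/2b
2) 3333.333ms=9/2b +1111.111ms=3/2b
Σ=6b of 6 (81bpm 6/8) — PASS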